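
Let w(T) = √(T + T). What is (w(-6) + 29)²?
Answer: 829 + 116*I*√3 ≈ 829.0 + 200.92*I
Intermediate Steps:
w(T) = √2*√T (w(T) = √(2*T) = √2*√T)
(w(-6) + 29)² = (√2*√(-6) + 29)² = (√2*(I*√6) + 29)² = (2*I*√3 + 29)² = (29 + 2*I*√3)²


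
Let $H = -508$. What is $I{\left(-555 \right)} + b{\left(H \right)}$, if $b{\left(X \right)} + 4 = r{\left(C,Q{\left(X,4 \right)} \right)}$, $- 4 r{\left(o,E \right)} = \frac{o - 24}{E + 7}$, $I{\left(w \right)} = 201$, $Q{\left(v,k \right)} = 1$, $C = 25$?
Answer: $\frac{6303}{32} \approx 196.97$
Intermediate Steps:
$r{\left(o,E \right)} = - \frac{-24 + o}{4 \left(7 + E\right)}$ ($r{\left(o,E \right)} = - \frac{\left(o - 24\right) \frac{1}{E + 7}}{4} = - \frac{\left(-24 + o\right) \frac{1}{7 + E}}{4} = - \frac{\frac{1}{7 + E} \left(-24 + o\right)}{4} = - \frac{-24 + o}{4 \left(7 + E\right)}$)
$b{\left(X \right)} = - \frac{129}{32}$ ($b{\left(X \right)} = -4 + \frac{24 - 25}{4 \left(7 + 1\right)} = -4 + \frac{24 - 25}{4 \cdot 8} = -4 + \frac{1}{4} \cdot \frac{1}{8} \left(-1\right) = -4 - \frac{1}{32} = - \frac{129}{32}$)
$I{\left(-555 \right)} + b{\left(H \right)} = 201 - \frac{129}{32} = \frac{6303}{32}$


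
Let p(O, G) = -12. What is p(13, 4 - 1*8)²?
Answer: 144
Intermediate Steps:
p(13, 4 - 1*8)² = (-12)² = 144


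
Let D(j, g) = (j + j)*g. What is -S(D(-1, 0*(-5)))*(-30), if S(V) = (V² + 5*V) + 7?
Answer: 210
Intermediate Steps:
D(j, g) = 2*g*j (D(j, g) = (2*j)*g = 2*g*j)
S(V) = 7 + V² + 5*V
-S(D(-1, 0*(-5)))*(-30) = -(7 + (2*(0*(-5))*(-1))² + 5*(2*(0*(-5))*(-1)))*(-30) = -(7 + (2*0*(-1))² + 5*(2*0*(-1)))*(-30) = -(7 + 0² + 5*0)*(-30) = -(7 + 0 + 0)*(-30) = -1*7*(-30) = -7*(-30) = 210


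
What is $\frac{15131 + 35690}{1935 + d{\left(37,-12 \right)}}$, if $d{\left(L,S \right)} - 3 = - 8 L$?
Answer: $\frac{50821}{1642} \approx 30.951$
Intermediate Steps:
$d{\left(L,S \right)} = 3 - 8 L$
$\frac{15131 + 35690}{1935 + d{\left(37,-12 \right)}} = \frac{15131 + 35690}{1935 + \left(3 - 296\right)} = \frac{50821}{1935 + \left(3 - 296\right)} = \frac{50821}{1935 - 293} = \frac{50821}{1642}$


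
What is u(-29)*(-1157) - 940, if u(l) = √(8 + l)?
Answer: -940 - 1157*I*√21 ≈ -940.0 - 5302.0*I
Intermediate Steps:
u(-29)*(-1157) - 940 = √(8 - 29)*(-1157) - 940 = √(-21)*(-1157) - 940 = (I*√21)*(-1157) - 940 = -1157*I*√21 - 940 = -940 - 1157*I*√21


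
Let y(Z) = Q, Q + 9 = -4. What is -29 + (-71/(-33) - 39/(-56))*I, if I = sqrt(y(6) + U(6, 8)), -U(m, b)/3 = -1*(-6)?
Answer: -29 + 5263*I*sqrt(31)/1848 ≈ -29.0 + 15.857*I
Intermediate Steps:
Q = -13 (Q = -9 - 4 = -13)
U(m, b) = -18 (U(m, b) = -(-3)*(-6) = -3*6 = -18)
y(Z) = -13
I = I*sqrt(31) (I = sqrt(-13 - 18) = sqrt(-31) = I*sqrt(31) ≈ 5.5678*I)
-29 + (-71/(-33) - 39/(-56))*I = -29 + (-71/(-33) - 39/(-56))*(I*sqrt(31)) = -29 + (-71*(-1/33) - 39*(-1/56))*(I*sqrt(31)) = -29 + (71/33 + 39/56)*(I*sqrt(31)) = -29 + 5263*(I*sqrt(31))/1848 = -29 + 5263*I*sqrt(31)/1848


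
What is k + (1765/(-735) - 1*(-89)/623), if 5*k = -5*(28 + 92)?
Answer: -17972/147 ≈ -122.26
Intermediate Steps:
k = -120 (k = (-5*(28 + 92))/5 = (-5*120)/5 = (1/5)*(-600) = -120)
k + (1765/(-735) - 1*(-89)/623) = -120 + (1765/(-735) - 1*(-89)/623) = -120 + (1765*(-1/735) + 89*(1/623)) = -120 + (-353/147 + 1/7) = -120 - 332/147 = -17972/147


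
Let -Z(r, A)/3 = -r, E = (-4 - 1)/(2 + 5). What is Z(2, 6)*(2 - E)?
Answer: 114/7 ≈ 16.286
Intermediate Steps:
E = -5/7 ≈ -0.71429
Z(r, A) = 3*r (Z(r, A) = -(-3)*r = 3*r)
Z(2, 6)*(2 - E) = (3*2)*(2 - 1*(-5/7)) = 6*(2 + 5/7) = 6*(19/7) = 114/7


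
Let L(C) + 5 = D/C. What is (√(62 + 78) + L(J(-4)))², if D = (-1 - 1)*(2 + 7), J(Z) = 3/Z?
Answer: 501 + 76*√35 ≈ 950.62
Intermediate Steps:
D = -18 (D = -2*9 = -18)
L(C) = -5 - 18/C
(√(62 + 78) + L(J(-4)))² = (√(62 + 78) + (-5 - 18/(3/(-4))))² = (√140 + (-5 - 18/(3*(-¼))))² = (2*√35 + (-5 - 18/(-¾)))² = (2*√35 + (-5 - 18*(-4/3)))² = (2*√35 + (-5 + 24))² = (2*√35 + 19)² = (19 + 2*√35)²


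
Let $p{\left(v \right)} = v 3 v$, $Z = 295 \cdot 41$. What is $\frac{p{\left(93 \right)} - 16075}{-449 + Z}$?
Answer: $\frac{4936}{5823} \approx 0.84767$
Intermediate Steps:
$Z = 12095$
$p{\left(v \right)} = 3 v^{2}$ ($p{\left(v \right)} = 3 v v = 3 v^{2}$)
$\frac{p{\left(93 \right)} - 16075}{-449 + Z} = \frac{3 \cdot 93^{2} - 16075}{-449 + 12095} = \frac{3 \cdot 8649 - 16075}{11646} = \left(25947 - 16075\right) \frac{1}{11646} = 9872 \cdot \frac{1}{11646} = \frac{4936}{5823}$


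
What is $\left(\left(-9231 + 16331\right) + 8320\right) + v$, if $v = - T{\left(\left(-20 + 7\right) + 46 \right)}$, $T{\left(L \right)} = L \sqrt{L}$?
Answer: $15420 - 33 \sqrt{33} \approx 15230.0$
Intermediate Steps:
$T{\left(L \right)} = L^{\frac{3}{2}}$
$v = - 33 \sqrt{33}$ ($v = - \left(\left(-20 + 7\right) + 46\right)^{\frac{3}{2}} = - \left(-13 + 46\right)^{\frac{3}{2}} = - 33^{\frac{3}{2}} = - 33 \sqrt{33} \approx -189.57$)
$\left(\left(-9231 + 16331\right) + 8320\right) + v = \left(\left(-9231 + 16331\right) + 8320\right) - 33 \sqrt{33} = \left(7100 + 8320\right) - 33 \sqrt{33} = 15420 - 33 \sqrt{33}$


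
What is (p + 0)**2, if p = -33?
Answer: 1089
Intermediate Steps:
(p + 0)**2 = (-33 + 0)**2 = (-33)**2 = 1089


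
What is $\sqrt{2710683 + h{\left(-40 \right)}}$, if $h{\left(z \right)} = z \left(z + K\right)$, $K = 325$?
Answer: $\sqrt{2699283} \approx 1642.9$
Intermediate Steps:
$h{\left(z \right)} = z \left(325 + z\right)$ ($h{\left(z \right)} = z \left(z + 325\right) = z \left(325 + z\right)$)
$\sqrt{2710683 + h{\left(-40 \right)}} = \sqrt{2710683 - 40 \left(325 - 40\right)} = \sqrt{2710683 - 11400} = \sqrt{2699283}$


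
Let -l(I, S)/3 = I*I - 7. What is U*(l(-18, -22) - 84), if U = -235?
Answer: 243225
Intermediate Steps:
l(I, S) = 21 - 3*I² (l(I, S) = -3*(I*I - 7) = -3*(I² - 7) = -3*(-7 + I²) = 21 - 3*I²)
U*(l(-18, -22) - 84) = -235*((21 - 3*(-18)²) - 84) = -235*((21 - 3*324) - 84) = -235*((21 - 972) - 84) = -235*(-951 - 84) = -235*(-1035) = 243225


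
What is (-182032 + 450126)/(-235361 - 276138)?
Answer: -268094/511499 ≈ -0.52413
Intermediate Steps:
(-182032 + 450126)/(-235361 - 276138) = 268094/(-511499) = 268094*(-1/511499) = -268094/511499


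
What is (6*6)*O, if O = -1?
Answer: -36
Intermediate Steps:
(6*6)*O = (6*6)*(-1) = 36*(-1) = -36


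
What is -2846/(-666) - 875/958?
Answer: 1071859/319014 ≈ 3.3599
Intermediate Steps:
-2846/(-666) - 875/958 = -2846*(-1/666) - 875*1/958 = 1423/333 - 875/958 = 1071859/319014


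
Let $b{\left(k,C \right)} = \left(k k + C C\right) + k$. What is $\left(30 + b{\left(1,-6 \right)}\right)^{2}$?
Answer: $4624$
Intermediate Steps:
$b{\left(k,C \right)} = k + C^{2} + k^{2}$ ($b{\left(k,C \right)} = \left(k^{2} + C^{2}\right) + k = \left(C^{2} + k^{2}\right) + k = k + C^{2} + k^{2}$)
$\left(30 + b{\left(1,-6 \right)}\right)^{2} = \left(30 + \left(1 + \left(-6\right)^{2} + 1^{2}\right)\right)^{2} = \left(30 + \left(1 + 36 + 1\right)\right)^{2} = \left(30 + 38\right)^{2} = 68^{2} = 4624$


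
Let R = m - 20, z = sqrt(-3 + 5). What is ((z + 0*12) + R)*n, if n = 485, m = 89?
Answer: 33465 + 485*sqrt(2) ≈ 34151.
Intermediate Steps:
z = sqrt(2) ≈ 1.4142
R = 69 (R = 89 - 20 = 69)
((z + 0*12) + R)*n = ((sqrt(2) + 0*12) + 69)*485 = ((sqrt(2) + 0) + 69)*485 = (sqrt(2) + 69)*485 = (69 + sqrt(2))*485 = 33465 + 485*sqrt(2)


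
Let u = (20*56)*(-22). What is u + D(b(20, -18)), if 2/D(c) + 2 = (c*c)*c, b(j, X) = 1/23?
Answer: -599589454/24333 ≈ -24641.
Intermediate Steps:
b(j, X) = 1/23
u = -24640 (u = 1120*(-22) = -24640)
D(c) = 2/(-2 + c³) (D(c) = 2/(-2 + (c*c)*c) = 2/(-2 + c²*c) = 2/(-2 + c³))
u + D(b(20, -18)) = -24640 + 2/(-2 + (1/23)³) = -24640 + 2/(-2 + 1/12167) = -24640 + 2/(-24333/12167) = -24640 + 2*(-12167/24333) = -24640 - 24334/24333 = -599589454/24333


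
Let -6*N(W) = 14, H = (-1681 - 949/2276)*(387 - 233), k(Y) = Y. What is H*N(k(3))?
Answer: 687567265/1138 ≈ 6.0419e+5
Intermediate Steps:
H = -294671685/1138 (H = (-1681 - 949*1/2276)*154 = (-1681 - 949/2276)*154 = -3826905/2276*154 = -294671685/1138 ≈ -2.5894e+5)
N(W) = -7/3 (N(W) = -⅙*14 = -7/3)
H*N(k(3)) = -294671685/1138*(-7/3) = 687567265/1138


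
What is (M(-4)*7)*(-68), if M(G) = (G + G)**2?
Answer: -30464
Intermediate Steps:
M(G) = 4*G**2 (M(G) = (2*G)**2 = 4*G**2)
(M(-4)*7)*(-68) = ((4*(-4)**2)*7)*(-68) = ((4*16)*7)*(-68) = (64*7)*(-68) = 448*(-68) = -30464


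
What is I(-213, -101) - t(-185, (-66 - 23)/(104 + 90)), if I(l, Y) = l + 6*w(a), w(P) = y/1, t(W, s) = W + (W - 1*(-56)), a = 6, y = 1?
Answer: 107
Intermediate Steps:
t(W, s) = 56 + 2*W (t(W, s) = W + (W + 56) = W + (56 + W) = 56 + 2*W)
w(P) = 1 (w(P) = 1/1 = 1*1 = 1)
I(l, Y) = 6 + l (I(l, Y) = l + 6*1 = l + 6 = 6 + l)
I(-213, -101) - t(-185, (-66 - 23)/(104 + 90)) = (6 - 213) - (56 + 2*(-185)) = -207 - (56 - 370) = -207 - 1*(-314) = -207 + 314 = 107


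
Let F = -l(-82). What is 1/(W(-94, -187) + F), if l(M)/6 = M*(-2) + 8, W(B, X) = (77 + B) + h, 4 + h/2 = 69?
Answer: -1/919 ≈ -0.0010881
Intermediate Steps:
h = 130 (h = -8 + 2*69 = -8 + 138 = 130)
W(B, X) = 207 + B (W(B, X) = (77 + B) + 130 = 207 + B)
l(M) = 48 - 12*M (l(M) = 6*(M*(-2) + 8) = 6*(-2*M + 8) = 6*(8 - 2*M) = 48 - 12*M)
F = -1032 (F = -(48 - 12*(-82)) = -(48 + 984) = -1*1032 = -1032)
1/(W(-94, -187) + F) = 1/((207 - 94) - 1032) = 1/(113 - 1032) = 1/(-919) = -1/919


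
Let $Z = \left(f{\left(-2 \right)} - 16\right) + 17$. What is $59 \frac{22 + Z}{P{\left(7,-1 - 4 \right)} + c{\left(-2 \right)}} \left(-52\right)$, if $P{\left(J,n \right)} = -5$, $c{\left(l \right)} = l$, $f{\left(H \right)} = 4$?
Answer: $\frac{82836}{7} \approx 11834.0$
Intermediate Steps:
$Z = 5$ ($Z = \left(4 - 16\right) + 17 = -12 + 17 = 5$)
$59 \frac{22 + Z}{P{\left(7,-1 - 4 \right)} + c{\left(-2 \right)}} \left(-52\right) = 59 \frac{22 + 5}{-5 - 2} \left(-52\right) = 59 \frac{27}{-7} \left(-52\right) = 59 \cdot 27 \left(- \frac{1}{7}\right) \left(-52\right) = 59 \left(- \frac{27}{7}\right) \left(-52\right) = \left(- \frac{1593}{7}\right) \left(-52\right) = \frac{82836}{7}$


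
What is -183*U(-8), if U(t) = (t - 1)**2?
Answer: -14823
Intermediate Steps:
U(t) = (-1 + t)**2
-183*U(-8) = -183*(-1 - 8)**2 = -183*(-9)**2 = -183*81 = -14823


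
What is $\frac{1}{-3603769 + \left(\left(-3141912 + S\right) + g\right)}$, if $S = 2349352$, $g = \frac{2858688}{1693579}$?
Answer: $- \frac{1693579}{7445527612803} \approx -2.2746 \cdot 10^{-7}$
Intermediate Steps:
$g = \frac{2858688}{1693579}$ ($g = 2858688 \cdot \frac{1}{1693579} = \frac{2858688}{1693579} \approx 1.688$)
$\frac{1}{-3603769 + \left(\left(-3141912 + S\right) + g\right)} = \frac{1}{-3603769 + \left(\left(-3141912 + 2349352\right) + \frac{2858688}{1693579}\right)} = \frac{1}{-3603769 + \left(-792560 + \frac{2858688}{1693579}\right)} = \frac{1}{-3603769 - \frac{1342260113552}{1693579}} = \frac{1}{- \frac{7445527612803}{1693579}} = - \frac{1693579}{7445527612803}$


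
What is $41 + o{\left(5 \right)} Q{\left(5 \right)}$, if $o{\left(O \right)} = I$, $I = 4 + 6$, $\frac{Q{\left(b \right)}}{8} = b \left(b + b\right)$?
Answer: $4041$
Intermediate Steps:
$Q{\left(b \right)} = 16 b^{2}$ ($Q{\left(b \right)} = 8 b \left(b + b\right) = 8 b 2 b = 8 \cdot 2 b^{2} = 16 b^{2}$)
$I = 10$
$o{\left(O \right)} = 10$
$41 + o{\left(5 \right)} Q{\left(5 \right)} = 41 + 10 \cdot 16 \cdot 5^{2} = 41 + 10 \cdot 16 \cdot 25 = 41 + 10 \cdot 400 = 41 + 4000 = 4041$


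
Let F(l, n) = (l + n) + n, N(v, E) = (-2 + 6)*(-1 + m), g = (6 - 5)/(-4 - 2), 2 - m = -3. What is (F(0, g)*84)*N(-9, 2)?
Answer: -448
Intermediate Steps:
m = 5 (m = 2 - 1*(-3) = 2 + 3 = 5)
g = -⅙ (g = 1/(-6) = 1*(-⅙) = -⅙ ≈ -0.16667)
N(v, E) = 16 (N(v, E) = (-2 + 6)*(-1 + 5) = 4*4 = 16)
F(l, n) = l + 2*n
(F(0, g)*84)*N(-9, 2) = ((0 + 2*(-⅙))*84)*16 = ((0 - ⅓)*84)*16 = -⅓*84*16 = -28*16 = -448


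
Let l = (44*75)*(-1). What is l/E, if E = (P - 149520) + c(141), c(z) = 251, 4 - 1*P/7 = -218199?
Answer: -275/114846 ≈ -0.0023945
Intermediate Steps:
P = 1527421 (P = 28 - 7*(-218199) = 28 + 1527393 = 1527421)
E = 1378152 (E = (1527421 - 149520) + 251 = 1377901 + 251 = 1378152)
l = -3300 (l = 3300*(-1) = -3300)
l/E = -3300/1378152 = -3300*1/1378152 = -275/114846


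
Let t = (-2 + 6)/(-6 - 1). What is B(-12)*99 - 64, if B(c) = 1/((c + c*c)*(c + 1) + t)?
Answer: -651445/10168 ≈ -64.068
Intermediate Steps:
t = -4/7 (t = 4/(-7) = 4*(-⅐) = -4/7 ≈ -0.57143)
B(c) = 1/(-4/7 + (1 + c)*(c + c²)) (B(c) = 1/((c + c*c)*(c + 1) - 4/7) = 1/((c + c²)*(1 + c) - 4/7) = 1/((1 + c)*(c + c²) - 4/7) = 1/(-4/7 + (1 + c)*(c + c²)))
B(-12)*99 - 64 = (7/(-4 + 7*(-12) + 7*(-12)³ + 14*(-12)²))*99 - 64 = (7/(-4 - 84 + 7*(-1728) + 14*144))*99 - 64 = (7/(-4 - 84 - 12096 + 2016))*99 - 64 = (7/(-10168))*99 - 64 = (7*(-1/10168))*99 - 64 = -7/10168*99 - 64 = -693/10168 - 64 = -651445/10168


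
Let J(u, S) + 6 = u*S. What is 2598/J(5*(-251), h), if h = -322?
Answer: 1299/202052 ≈ 0.0064290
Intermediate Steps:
J(u, S) = -6 + S*u (J(u, S) = -6 + u*S = -6 + S*u)
2598/J(5*(-251), h) = 2598/(-6 - 1610*(-251)) = 2598/(-6 - 322*(-1255)) = 2598/(-6 + 404110) = 2598/404104 = 2598*(1/404104) = 1299/202052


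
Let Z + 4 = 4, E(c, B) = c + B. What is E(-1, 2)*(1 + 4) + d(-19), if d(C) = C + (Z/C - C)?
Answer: 5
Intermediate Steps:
E(c, B) = B + c
Z = 0 (Z = -4 + 4 = 0)
d(C) = 0 (d(C) = C + (0/C - C) = C + (0 - C) = C - C = 0)
E(-1, 2)*(1 + 4) + d(-19) = (2 - 1)*(1 + 4) + 0 = 1*5 + 0 = 5 + 0 = 5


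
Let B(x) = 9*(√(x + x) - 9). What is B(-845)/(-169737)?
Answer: 27/56579 - 39*I*√10/56579 ≈ 0.00047721 - 0.0021798*I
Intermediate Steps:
B(x) = -81 + 9*√2*√x (B(x) = 9*(√(2*x) - 9) = 9*(√2*√x - 9) = 9*(-9 + √2*√x) = -81 + 9*√2*√x)
B(-845)/(-169737) = (-81 + 9*√2*√(-845))/(-169737) = (-81 + 9*√2*(13*I*√5))*(-1/169737) = (-81 + 117*I*√10)*(-1/169737) = 27/56579 - 39*I*√10/56579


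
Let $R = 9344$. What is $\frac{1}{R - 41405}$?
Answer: $- \frac{1}{32061} \approx -3.1191 \cdot 10^{-5}$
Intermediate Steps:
$\frac{1}{R - 41405} = \frac{1}{9344 - 41405} = \frac{1}{-32061} = - \frac{1}{32061}$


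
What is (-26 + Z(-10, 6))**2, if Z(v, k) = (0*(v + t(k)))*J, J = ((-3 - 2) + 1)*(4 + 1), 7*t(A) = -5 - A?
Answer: 676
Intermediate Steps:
t(A) = -5/7 - A/7 (t(A) = (-5 - A)/7 = -5/7 - A/7)
J = -20 (J = (-5 + 1)*5 = -4*5 = -20)
Z(v, k) = 0 (Z(v, k) = (0*(v + (-5/7 - k/7)))*(-20) = (0*(-5/7 + v - k/7))*(-20) = 0*(-20) = 0)
(-26 + Z(-10, 6))**2 = (-26 + 0)**2 = (-26)**2 = 676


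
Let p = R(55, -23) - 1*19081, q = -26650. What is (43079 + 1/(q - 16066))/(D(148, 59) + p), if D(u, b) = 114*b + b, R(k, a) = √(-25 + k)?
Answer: -2828329859331/807287473447 - 1840162563*√30/6458299787576 ≈ -3.5051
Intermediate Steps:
D(u, b) = 115*b
p = -19081 + √30 (p = √(-25 + 55) - 1*19081 = √30 - 19081 = -19081 + √30 ≈ -19076.)
(43079 + 1/(q - 16066))/(D(148, 59) + p) = (43079 + 1/(-26650 - 16066))/(115*59 + (-19081 + √30)) = (43079 + 1/(-42716))/(6785 + (-19081 + √30)) = (43079 - 1/42716)/(-12296 + √30) = 1840162563/(42716*(-12296 + √30))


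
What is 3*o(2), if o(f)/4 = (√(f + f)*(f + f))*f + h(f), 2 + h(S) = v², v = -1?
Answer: 180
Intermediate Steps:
h(S) = -1 (h(S) = -2 + (-1)² = -2 + 1 = -1)
o(f) = -4 + 8*√2*f^(5/2) (o(f) = 4*((√(f + f)*(f + f))*f - 1) = 4*((√(2*f)*(2*f))*f - 1) = 4*(((√2*√f)*(2*f))*f - 1) = 4*((2*√2*f^(3/2))*f - 1) = 4*(2*√2*f^(5/2) - 1) = 4*(-1 + 2*√2*f^(5/2)) = -4 + 8*√2*f^(5/2))
3*o(2) = 3*(-4 + 8*√2*2^(5/2)) = 3*(-4 + 8*√2*(4*√2)) = 3*(-4 + 64) = 3*60 = 180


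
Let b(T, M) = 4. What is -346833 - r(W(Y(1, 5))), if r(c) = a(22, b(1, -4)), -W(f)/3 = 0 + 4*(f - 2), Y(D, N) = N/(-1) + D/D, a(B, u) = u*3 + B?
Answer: -346867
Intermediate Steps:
a(B, u) = B + 3*u (a(B, u) = 3*u + B = B + 3*u)
Y(D, N) = 1 - N (Y(D, N) = N*(-1) + 1 = -N + 1 = 1 - N)
W(f) = 24 - 12*f (W(f) = -3*(0 + 4*(f - 2)) = -3*(0 + 4*(-2 + f)) = -3*(0 + (-8 + 4*f)) = -3*(-8 + 4*f) = 24 - 12*f)
r(c) = 34 (r(c) = 22 + 3*4 = 22 + 12 = 34)
-346833 - r(W(Y(1, 5))) = -346833 - 1*34 = -346833 - 34 = -346867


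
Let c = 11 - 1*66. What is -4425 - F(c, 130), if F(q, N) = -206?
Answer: -4219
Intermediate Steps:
c = -55 (c = 11 - 66 = -55)
-4425 - F(c, 130) = -4425 - 1*(-206) = -4425 + 206 = -4219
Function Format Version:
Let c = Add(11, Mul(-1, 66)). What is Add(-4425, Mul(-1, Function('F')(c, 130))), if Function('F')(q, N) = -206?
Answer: -4219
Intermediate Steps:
c = -55 (c = Add(11, -66) = -55)
Add(-4425, Mul(-1, Function('F')(c, 130))) = Add(-4425, Mul(-1, -206)) = Add(-4425, 206) = -4219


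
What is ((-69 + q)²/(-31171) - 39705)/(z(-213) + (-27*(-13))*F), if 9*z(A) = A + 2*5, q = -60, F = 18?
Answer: -11138950764/1766117689 ≈ -6.3070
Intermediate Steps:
z(A) = 10/9 + A/9 (z(A) = (A + 2*5)/9 = (A + 10)/9 = (10 + A)/9 = 10/9 + A/9)
((-69 + q)²/(-31171) - 39705)/(z(-213) + (-27*(-13))*F) = ((-69 - 60)²/(-31171) - 39705)/((10/9 + (⅑)*(-213)) - 27*(-13)*18) = ((-129)²*(-1/31171) - 39705)/((10/9 - 71/3) + 351*18) = (16641*(-1/31171) - 39705)/(-203/9 + 6318) = (-16641/31171 - 39705)/(56659/9) = -1237661196/31171*9/56659 = -11138950764/1766117689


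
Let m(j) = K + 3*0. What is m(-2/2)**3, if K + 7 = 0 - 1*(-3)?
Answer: -64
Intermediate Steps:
K = -4 (K = -7 + (0 - 1*(-3)) = -7 + (0 + 3) = -7 + 3 = -4)
m(j) = -4 (m(j) = -4 + 3*0 = -4 + 0 = -4)
m(-2/2)**3 = (-4)**3 = -64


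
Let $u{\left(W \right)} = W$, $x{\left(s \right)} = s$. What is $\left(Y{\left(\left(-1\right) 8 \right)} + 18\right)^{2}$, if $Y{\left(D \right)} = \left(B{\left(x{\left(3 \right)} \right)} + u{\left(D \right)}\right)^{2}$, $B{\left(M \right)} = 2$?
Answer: $2916$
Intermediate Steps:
$Y{\left(D \right)} = \left(2 + D\right)^{2}$
$\left(Y{\left(\left(-1\right) 8 \right)} + 18\right)^{2} = \left(\left(2 - 8\right)^{2} + 18\right)^{2} = \left(\left(-6\right)^{2} + 18\right)^{2} = \left(36 + 18\right)^{2} = 54^{2} = 2916$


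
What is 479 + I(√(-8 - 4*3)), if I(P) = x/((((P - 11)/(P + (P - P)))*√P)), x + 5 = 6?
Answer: (958*√5 + 5269*I + 5^(¼)*(1 - I))/(2*√5 + 11*I) ≈ 478.93 - 0.16409*I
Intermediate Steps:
x = 1 (x = -5 + 6 = 1)
I(P) = √P/(-11 + P) (I(P) = 1/(((P - 11)/(P + (P - P)))*√P) = 1/(((-11 + P)/(P + 0))*√P) = 1/(((-11 + P)/P)*√P) = 1/((-11 + P)/√P) = 1*(√P/(-11 + P)) = √P/(-11 + P))
479 + I(√(-8 - 4*3)) = 479 + √(√(-8 - 4*3))/(-11 + √(-8 - 4*3)) = 479 + √(√(-8 - 12))/(-11 + √(-8 - 12)) = 479 + √(√(-20))/(-11 + √(-20)) = 479 + √(2*I*√5)/(-11 + 2*I*√5) = 479 + (√2*5^(¼)*√I)/(-11 + 2*I*√5) = 479 + √2*5^(¼)*√I/(-11 + 2*I*√5)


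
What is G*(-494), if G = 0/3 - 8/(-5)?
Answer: -3952/5 ≈ -790.40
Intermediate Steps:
G = 8/5 (G = 0*(⅓) - 8*(-⅕) = 0 + 8/5 = 8/5 ≈ 1.6000)
G*(-494) = (8/5)*(-494) = -3952/5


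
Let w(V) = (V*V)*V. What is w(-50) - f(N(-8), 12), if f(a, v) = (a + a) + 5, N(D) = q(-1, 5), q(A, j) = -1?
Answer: -125003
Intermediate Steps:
N(D) = -1
f(a, v) = 5 + 2*a (f(a, v) = 2*a + 5 = 5 + 2*a)
w(V) = V³ (w(V) = V²*V = V³)
w(-50) - f(N(-8), 12) = (-50)³ - (5 + 2*(-1)) = -125000 - (5 - 2) = -125000 - 1*3 = -125000 - 3 = -125003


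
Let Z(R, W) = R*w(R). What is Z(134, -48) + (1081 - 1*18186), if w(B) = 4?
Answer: -16569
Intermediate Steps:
Z(R, W) = 4*R (Z(R, W) = R*4 = 4*R)
Z(134, -48) + (1081 - 1*18186) = 4*134 + (1081 - 1*18186) = 536 + (1081 - 18186) = 536 - 17105 = -16569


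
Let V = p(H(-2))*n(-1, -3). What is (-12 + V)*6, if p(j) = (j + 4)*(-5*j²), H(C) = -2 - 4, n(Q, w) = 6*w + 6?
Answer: -25992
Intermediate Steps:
n(Q, w) = 6 + 6*w
H(C) = -6
p(j) = -5*j²*(4 + j) (p(j) = (4 + j)*(-5*j²) = -5*j²*(4 + j))
V = -4320 (V = (5*(-6)²*(-4 - 1*(-6)))*(6 + 6*(-3)) = (5*36*(-4 + 6))*(6 - 18) = (5*36*2)*(-12) = 360*(-12) = -4320)
(-12 + V)*6 = (-12 - 4320)*6 = -4332*6 = -25992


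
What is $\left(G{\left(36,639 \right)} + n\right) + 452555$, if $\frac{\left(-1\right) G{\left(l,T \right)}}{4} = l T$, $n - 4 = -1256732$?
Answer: $-896189$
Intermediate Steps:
$n = -1256728$ ($n = 4 - 1256732 = -1256728$)
$G{\left(l,T \right)} = - 4 T l$ ($G{\left(l,T \right)} = - 4 l T = - 4 T l$)
$\left(G{\left(36,639 \right)} + n\right) + 452555 = \left(\left(-4\right) 639 \cdot 36 - 1256728\right) + 452555 = \left(-92016 - 1256728\right) + 452555 = -1348744 + 452555 = -896189$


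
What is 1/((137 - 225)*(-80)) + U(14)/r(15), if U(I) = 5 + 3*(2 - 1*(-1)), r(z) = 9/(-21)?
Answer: -689917/21120 ≈ -32.667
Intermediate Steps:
r(z) = -3/7 (r(z) = 9*(-1/21) = -3/7)
U(I) = 14 (U(I) = 5 + 3*(2 + 1) = 5 + 3*3 = 5 + 9 = 14)
1/((137 - 225)*(-80)) + U(14)/r(15) = 1/((137 - 225)*(-80)) + 14/(-3/7) = -1/80/(-88) + 14*(-7/3) = -1/88*(-1/80) - 98/3 = 1/7040 - 98/3 = -689917/21120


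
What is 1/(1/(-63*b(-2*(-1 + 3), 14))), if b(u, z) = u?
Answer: 252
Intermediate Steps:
1/(1/(-63*b(-2*(-1 + 3), 14))) = 1/(1/(-(-126)*(-1 + 3))) = 1/(1/(-(-126)*2)) = 1/(1/(-63*(-4))) = 1/(1/252) = 252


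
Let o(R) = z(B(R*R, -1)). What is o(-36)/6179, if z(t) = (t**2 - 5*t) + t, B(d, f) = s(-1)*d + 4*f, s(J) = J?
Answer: 1695200/6179 ≈ 274.35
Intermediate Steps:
B(d, f) = -d + 4*f
z(t) = t**2 - 4*t
o(R) = (-8 - R**2)*(-4 - R**2) (o(R) = (-R*R + 4*(-1))*(-4 + (-R*R + 4*(-1))) = (-R**2 - 4)*(-4 + (-R**2 - 4)) = (-4 - R**2)*(-4 + (-4 - R**2)) = (-4 - R**2)*(-8 - R**2) = (-8 - R**2)*(-4 - R**2))
o(-36)/6179 = (32 + (-36)**4 + 12*(-36)**2)/6179 = (32 + 1679616 + 12*1296)*(1/6179) = (32 + 1679616 + 15552)*(1/6179) = 1695200*(1/6179) = 1695200/6179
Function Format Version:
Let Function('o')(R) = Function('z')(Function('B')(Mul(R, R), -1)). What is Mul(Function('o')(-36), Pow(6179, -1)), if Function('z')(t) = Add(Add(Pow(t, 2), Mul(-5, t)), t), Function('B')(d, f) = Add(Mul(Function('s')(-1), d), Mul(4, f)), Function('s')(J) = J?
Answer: Rational(1695200, 6179) ≈ 274.35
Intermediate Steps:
Function('B')(d, f) = Add(Mul(-1, d), Mul(4, f))
Function('z')(t) = Add(Pow(t, 2), Mul(-4, t))
Function('o')(R) = Mul(Add(-8, Mul(-1, Pow(R, 2))), Add(-4, Mul(-1, Pow(R, 2)))) (Function('o')(R) = Mul(Add(Mul(-1, Mul(R, R)), Mul(4, -1)), Add(-4, Add(Mul(-1, Mul(R, R)), Mul(4, -1)))) = Mul(Add(Mul(-1, Pow(R, 2)), -4), Add(-4, Add(Mul(-1, Pow(R, 2)), -4))) = Mul(Add(-4, Mul(-1, Pow(R, 2))), Add(-4, Add(-4, Mul(-1, Pow(R, 2))))) = Mul(Add(-4, Mul(-1, Pow(R, 2))), Add(-8, Mul(-1, Pow(R, 2)))) = Mul(Add(-8, Mul(-1, Pow(R, 2))), Add(-4, Mul(-1, Pow(R, 2)))))
Mul(Function('o')(-36), Pow(6179, -1)) = Mul(Add(32, Pow(-36, 4), Mul(12, Pow(-36, 2))), Pow(6179, -1)) = Mul(Add(32, 1679616, Mul(12, 1296)), Rational(1, 6179)) = Mul(Add(32, 1679616, 15552), Rational(1, 6179)) = Mul(1695200, Rational(1, 6179)) = Rational(1695200, 6179)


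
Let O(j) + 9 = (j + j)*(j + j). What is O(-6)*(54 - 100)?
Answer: -6210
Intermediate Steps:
O(j) = -9 + 4*j² (O(j) = -9 + (j + j)*(j + j) = -9 + (2*j)*(2*j) = -9 + 4*j²)
O(-6)*(54 - 100) = (-9 + 4*(-6)²)*(54 - 100) = (-9 + 4*36)*(-46) = (-9 + 144)*(-46) = 135*(-46) = -6210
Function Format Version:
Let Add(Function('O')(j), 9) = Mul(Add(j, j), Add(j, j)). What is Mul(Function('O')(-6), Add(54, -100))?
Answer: -6210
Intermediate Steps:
Function('O')(j) = Add(-9, Mul(4, Pow(j, 2))) (Function('O')(j) = Add(-9, Mul(Add(j, j), Add(j, j))) = Add(-9, Mul(Mul(2, j), Mul(2, j))) = Add(-9, Mul(4, Pow(j, 2))))
Mul(Function('O')(-6), Add(54, -100)) = Mul(Add(-9, Mul(4, Pow(-6, 2))), Add(54, -100)) = Mul(Add(-9, Mul(4, 36)), -46) = Mul(Add(-9, 144), -46) = Mul(135, -46) = -6210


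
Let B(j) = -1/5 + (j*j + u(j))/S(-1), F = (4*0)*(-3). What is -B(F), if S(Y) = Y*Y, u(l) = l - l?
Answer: 1/5 ≈ 0.20000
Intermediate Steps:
u(l) = 0
S(Y) = Y**2
F = 0 (F = 0*(-3) = 0)
B(j) = -1/5 + j**2 (B(j) = -1/5 + (j*j + 0)/((-1)**2) = -1*1/5 + (j**2 + 0)/1 = -1/5 + j**2*1 = -1/5 + j**2)
-B(F) = -(-1/5 + 0**2) = -(-1/5 + 0) = -1*(-1/5) = 1/5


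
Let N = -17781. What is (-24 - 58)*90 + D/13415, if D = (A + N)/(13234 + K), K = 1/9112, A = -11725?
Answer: -11938558548022972/1617690823735 ≈ -7380.0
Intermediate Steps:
K = 1/9112 ≈ 0.00010975
D = -268858672/120588209 (D = (-11725 - 17781)/(13234 + 1/9112) = -29506/120588209/9112 = -29506*9112/120588209 = -268858672/120588209 ≈ -2.2296)
(-24 - 58)*90 + D/13415 = (-24 - 58)*90 - 268858672/120588209/13415 = -82*90 - 268858672/120588209*1/13415 = -7380 - 268858672/1617690823735 = -11938558548022972/1617690823735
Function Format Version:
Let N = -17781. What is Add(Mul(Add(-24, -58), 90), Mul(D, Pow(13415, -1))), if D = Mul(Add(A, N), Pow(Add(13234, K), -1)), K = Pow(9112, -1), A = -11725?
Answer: Rational(-11938558548022972, 1617690823735) ≈ -7380.0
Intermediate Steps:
K = Rational(1, 9112) ≈ 0.00010975
D = Rational(-268858672, 120588209) (D = Mul(Add(-11725, -17781), Pow(Add(13234, Rational(1, 9112)), -1)) = Mul(-29506, Pow(Rational(120588209, 9112), -1)) = Mul(-29506, Rational(9112, 120588209)) = Rational(-268858672, 120588209) ≈ -2.2296)
Add(Mul(Add(-24, -58), 90), Mul(D, Pow(13415, -1))) = Add(Mul(Add(-24, -58), 90), Mul(Rational(-268858672, 120588209), Pow(13415, -1))) = Add(Mul(-82, 90), Mul(Rational(-268858672, 120588209), Rational(1, 13415))) = Add(-7380, Rational(-268858672, 1617690823735)) = Rational(-11938558548022972, 1617690823735)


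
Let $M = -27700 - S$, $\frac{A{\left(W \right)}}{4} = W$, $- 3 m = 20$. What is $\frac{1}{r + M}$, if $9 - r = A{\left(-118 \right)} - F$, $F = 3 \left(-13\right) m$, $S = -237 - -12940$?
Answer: $- \frac{1}{39662} \approx -2.5213 \cdot 10^{-5}$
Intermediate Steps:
$m = - \frac{20}{3}$ ($m = \left(- \frac{1}{3}\right) 20 = - \frac{20}{3} \approx -6.6667$)
$S = 12703$ ($S = -237 + 12940 = 12703$)
$A{\left(W \right)} = 4 W$
$F = 260$ ($F = 3 \left(-13\right) \left(- \frac{20}{3}\right) = \left(-39\right) \left(- \frac{20}{3}\right) = 260$)
$r = 741$ ($r = 9 - \left(4 \left(-118\right) - 260\right) = 9 - \left(-472 - 260\right) = 9 - -732 = 9 + 732 = 741$)
$M = -40403$ ($M = -27700 - 12703 = -40403$)
$\frac{1}{r + M} = \frac{1}{741 - 40403} = \frac{1}{-39662} = - \frac{1}{39662}$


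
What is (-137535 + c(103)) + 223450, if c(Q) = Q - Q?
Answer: 85915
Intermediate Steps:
c(Q) = 0
(-137535 + c(103)) + 223450 = (-137535 + 0) + 223450 = -137535 + 223450 = 85915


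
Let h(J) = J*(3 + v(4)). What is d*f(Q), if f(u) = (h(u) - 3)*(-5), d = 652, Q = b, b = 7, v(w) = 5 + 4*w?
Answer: -537900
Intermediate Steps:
Q = 7
h(J) = 24*J (h(J) = J*(3 + (5 + 4*4)) = J*(3 + (5 + 16)) = J*(3 + 21) = J*24 = 24*J)
f(u) = 15 - 120*u (f(u) = (24*u - 3)*(-5) = (-3 + 24*u)*(-5) = 15 - 120*u)
d*f(Q) = 652*(15 - 120*7) = 652*(15 - 840) = 652*(-825) = -537900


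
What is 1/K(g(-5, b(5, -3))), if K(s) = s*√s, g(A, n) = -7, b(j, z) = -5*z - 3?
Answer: I*√7/49 ≈ 0.053995*I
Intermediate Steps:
b(j, z) = -3 - 5*z
K(s) = s^(3/2)
1/K(g(-5, b(5, -3))) = 1/((-7)^(3/2)) = 1/(-7*I*√7) = I*√7/49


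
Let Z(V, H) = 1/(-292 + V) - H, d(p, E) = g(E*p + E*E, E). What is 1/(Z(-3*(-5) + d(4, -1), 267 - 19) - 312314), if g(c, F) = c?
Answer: -280/87517361 ≈ -3.1994e-6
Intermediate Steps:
d(p, E) = E² + E*p (d(p, E) = E*p + E*E = E*p + E² = E² + E*p)
1/(Z(-3*(-5) + d(4, -1), 267 - 19) - 312314) = 1/((1 + 292*(267 - 19) - (267 - 19)*(-3*(-5) - (-1 + 4)))/(-292 + (-3*(-5) - (-1 + 4))) - 312314) = 1/((1 + 292*248 - 1*248*(15 - 1*3))/(-292 + (15 - 1*3)) - 312314) = 1/((1 + 72416 - 1*248*(15 - 3))/(-292 + (15 - 3)) - 312314) = 1/((1 + 72416 - 1*248*12)/(-292 + 12) - 312314) = 1/((1 + 72416 - 2976)/(-280) - 312314) = 1/(-1/280*69441 - 312314) = 1/(-69441/280 - 312314) = 1/(-87517361/280) = -280/87517361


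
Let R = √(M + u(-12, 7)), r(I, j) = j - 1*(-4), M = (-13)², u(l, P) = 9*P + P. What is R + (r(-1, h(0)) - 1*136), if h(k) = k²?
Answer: -132 + √239 ≈ -116.54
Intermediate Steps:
u(l, P) = 10*P
M = 169
r(I, j) = 4 + j (r(I, j) = j + 4 = 4 + j)
R = √239 (R = √(169 + 10*7) = √(169 + 70) = √239 ≈ 15.460)
R + (r(-1, h(0)) - 1*136) = √239 + ((4 + 0²) - 1*136) = √239 + ((4 + 0) - 136) = √239 + (4 - 136) = √239 - 132 = -132 + √239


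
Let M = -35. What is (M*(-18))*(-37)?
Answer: -23310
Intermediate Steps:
(M*(-18))*(-37) = -35*(-18)*(-37) = 630*(-37) = -23310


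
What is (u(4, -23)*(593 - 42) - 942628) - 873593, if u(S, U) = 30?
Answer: -1799691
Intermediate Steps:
(u(4, -23)*(593 - 42) - 942628) - 873593 = (30*(593 - 42) - 942628) - 873593 = (30*551 - 942628) - 873593 = (16530 - 942628) - 873593 = -926098 - 873593 = -1799691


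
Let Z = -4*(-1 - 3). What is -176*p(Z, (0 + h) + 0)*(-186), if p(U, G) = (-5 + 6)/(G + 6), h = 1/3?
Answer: 98208/19 ≈ 5168.8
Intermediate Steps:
h = ⅓ ≈ 0.33333
Z = 16 (Z = -4*(-4) = 16)
p(U, G) = 1/(6 + G)
-176*p(Z, (0 + h) + 0)*(-186) = -176/(6 + ((0 + ⅓) + 0))*(-186) = -176/(6 + (⅓ + 0))*(-186) = -176/(6 + ⅓)*(-186) = -176/19/3*(-186) = -176*3/19*(-186) = -528/19*(-186) = 98208/19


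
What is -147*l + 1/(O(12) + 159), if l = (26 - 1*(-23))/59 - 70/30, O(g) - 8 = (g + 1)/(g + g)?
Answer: 52411130/237239 ≈ 220.92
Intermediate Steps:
O(g) = 8 + (1 + g)/(2*g) (O(g) = 8 + (g + 1)/(g + g) = 8 + (1 + g)/((2*g)) = 8 + (1 + g)*(1/(2*g)) = 8 + (1 + g)/(2*g))
l = -266/177 (l = (26 + 23)*(1/59) - 70*1/30 = 49*(1/59) - 7/3 = 49/59 - 7/3 = -266/177 ≈ -1.5028)
-147*l + 1/(O(12) + 159) = -147*(-266/177) + 1/((½)*(1 + 17*12)/12 + 159) = 13034/59 + 1/((½)*(1/12)*(1 + 204) + 159) = 13034/59 + 1/((½)*(1/12)*205 + 159) = 13034/59 + 1/(205/24 + 159) = 13034/59 + 1/(4021/24) = 13034/59 + 24/4021 = 52411130/237239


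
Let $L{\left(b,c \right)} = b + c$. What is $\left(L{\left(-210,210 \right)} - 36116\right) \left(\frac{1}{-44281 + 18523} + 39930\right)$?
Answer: $- \frac{18572958884462}{12879} \approx -1.4421 \cdot 10^{9}$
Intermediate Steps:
$\left(L{\left(-210,210 \right)} - 36116\right) \left(\frac{1}{-44281 + 18523} + 39930\right) = \left(\left(-210 + 210\right) - 36116\right) \left(\frac{1}{-44281 + 18523} + 39930\right) = \left(0 - 36116\right) \left(\frac{1}{-25758} + 39930\right) = - 36116 \left(- \frac{1}{25758} + 39930\right) = \left(-36116\right) \frac{1028516939}{25758} = - \frac{18572958884462}{12879}$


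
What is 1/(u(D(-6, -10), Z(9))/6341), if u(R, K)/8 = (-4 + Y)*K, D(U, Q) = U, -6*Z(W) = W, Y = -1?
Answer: 6341/60 ≈ 105.68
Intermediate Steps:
Z(W) = -W/6
u(R, K) = -40*K (u(R, K) = 8*((-4 - 1)*K) = 8*(-5*K) = -40*K)
1/(u(D(-6, -10), Z(9))/6341) = 1/(-(-20)*9/3/6341) = 1/(-40*(-3/2)*(1/6341)) = 1/(60*(1/6341)) = 1/(60/6341) = 6341/60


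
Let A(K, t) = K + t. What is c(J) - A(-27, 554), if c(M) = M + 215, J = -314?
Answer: -626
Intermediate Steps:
c(M) = 215 + M
c(J) - A(-27, 554) = (215 - 314) - (-27 + 554) = -99 - 1*527 = -99 - 527 = -626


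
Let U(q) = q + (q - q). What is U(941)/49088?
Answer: 941/49088 ≈ 0.019170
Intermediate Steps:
U(q) = q (U(q) = q + 0 = q)
U(941)/49088 = 941/49088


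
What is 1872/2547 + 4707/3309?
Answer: 673451/312149 ≈ 2.1575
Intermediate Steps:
1872/2547 + 4707/3309 = 1872*(1/2547) + 4707*(1/3309) = 208/283 + 1569/1103 = 673451/312149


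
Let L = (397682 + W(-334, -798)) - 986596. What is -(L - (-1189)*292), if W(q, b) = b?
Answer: 242524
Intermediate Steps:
L = -589712 (L = (397682 - 798) - 986596 = 396884 - 986596 = -589712)
-(L - (-1189)*292) = -(-589712 - (-1189)*292) = -(-589712 - 1*(-347188)) = -(-589712 + 347188) = -1*(-242524) = 242524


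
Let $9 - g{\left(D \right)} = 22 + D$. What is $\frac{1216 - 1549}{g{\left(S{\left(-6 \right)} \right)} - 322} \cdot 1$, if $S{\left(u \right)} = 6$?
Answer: $\frac{333}{341} \approx 0.97654$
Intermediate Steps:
$g{\left(D \right)} = -13 - D$ ($g{\left(D \right)} = 9 - \left(22 + D\right) = -13 - D$)
$\frac{1216 - 1549}{g{\left(S{\left(-6 \right)} \right)} - 322} \cdot 1 = \frac{1216 - 1549}{\left(-13 - 6\right) - 322} \cdot 1 = - \frac{333}{\left(-13 - 6\right) - 322} \cdot 1 = - \frac{333}{-19 - 322} \cdot 1 = - \frac{333}{-341} \cdot 1 = \left(-333\right) \left(- \frac{1}{341}\right) 1 = \frac{333}{341} \cdot 1 = \frac{333}{341}$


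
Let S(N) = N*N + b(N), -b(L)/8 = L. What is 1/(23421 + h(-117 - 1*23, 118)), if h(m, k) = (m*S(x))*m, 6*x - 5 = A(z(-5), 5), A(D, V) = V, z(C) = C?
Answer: -9/1651211 ≈ -5.4505e-6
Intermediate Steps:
b(L) = -8*L
x = 5/3 (x = ⅚ + (⅙)*5 = ⅚ + ⅚ = 5/3 ≈ 1.6667)
S(N) = N² - 8*N (S(N) = N*N - 8*N = N² - 8*N)
h(m, k) = -95*m²/9 (h(m, k) = (m*(5*(-8 + 5/3)/3))*m = (m*((5/3)*(-19/3)))*m = (m*(-95/9))*m = (-95*m/9)*m = -95*m²/9)
1/(23421 + h(-117 - 1*23, 118)) = 1/(23421 - 95*(-117 - 1*23)²/9) = 1/(23421 - 95*(-117 - 23)²/9) = 1/(23421 - 95/9*(-140)²) = 1/(23421 - 95/9*19600) = 1/(23421 - 1862000/9) = 1/(-1651211/9) = -9/1651211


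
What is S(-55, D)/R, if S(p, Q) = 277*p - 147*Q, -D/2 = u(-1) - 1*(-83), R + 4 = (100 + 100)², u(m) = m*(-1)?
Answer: 9461/39996 ≈ 0.23655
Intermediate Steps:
u(m) = -m
R = 39996 (R = -4 + (100 + 100)² = -4 + 200² = -4 + 40000 = 39996)
D = -168 (D = -2*(-1*(-1) - 1*(-83)) = -2*(1 + 83) = -2*84 = -168)
S(p, Q) = -147*Q + 277*p
S(-55, D)/R = (-147*(-168) + 277*(-55))/39996 = (24696 - 15235)*(1/39996) = 9461*(1/39996) = 9461/39996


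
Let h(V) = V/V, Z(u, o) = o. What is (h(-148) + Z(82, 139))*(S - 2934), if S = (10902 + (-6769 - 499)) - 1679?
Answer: -137060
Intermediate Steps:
h(V) = 1
S = 1955 (S = (10902 - 7268) - 1679 = 3634 - 1679 = 1955)
(h(-148) + Z(82, 139))*(S - 2934) = (1 + 139)*(1955 - 2934) = 140*(-979) = -137060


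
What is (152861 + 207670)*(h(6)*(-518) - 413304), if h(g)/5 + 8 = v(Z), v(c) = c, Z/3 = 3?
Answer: -149942679714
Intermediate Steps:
Z = 9 (Z = 3*3 = 9)
h(g) = 5 (h(g) = -40 + 5*9 = -40 + 45 = 5)
(152861 + 207670)*(h(6)*(-518) - 413304) = (152861 + 207670)*(5*(-518) - 413304) = 360531*(-2590 - 413304) = 360531*(-415894) = -149942679714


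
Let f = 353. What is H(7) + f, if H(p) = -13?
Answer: 340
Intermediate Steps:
H(7) + f = -13 + 353 = 340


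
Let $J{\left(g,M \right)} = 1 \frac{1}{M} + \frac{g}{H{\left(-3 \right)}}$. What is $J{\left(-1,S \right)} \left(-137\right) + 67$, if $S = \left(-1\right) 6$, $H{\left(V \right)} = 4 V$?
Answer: $\frac{941}{12} \approx 78.417$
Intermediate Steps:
$S = -6$
$J{\left(g,M \right)} = \frac{1}{M} - \frac{g}{12}$ ($J{\left(g,M \right)} = 1 \frac{1}{M} + \frac{g}{4 \left(-3\right)} = \frac{1}{M} + \frac{g}{-12} = \frac{1}{M} + g \left(- \frac{1}{12}\right) = \frac{1}{M} - \frac{g}{12}$)
$J{\left(-1,S \right)} \left(-137\right) + 67 = \left(\frac{1}{-6} - - \frac{1}{12}\right) \left(-137\right) + 67 = \left(- \frac{1}{6} + \frac{1}{12}\right) \left(-137\right) + 67 = \left(- \frac{1}{12}\right) \left(-137\right) + 67 = \frac{137}{12} + 67 = \frac{941}{12}$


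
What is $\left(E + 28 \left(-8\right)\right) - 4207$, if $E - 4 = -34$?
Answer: $-4461$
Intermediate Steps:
$E = -30$ ($E = 4 - 34 = -30$)
$\left(E + 28 \left(-8\right)\right) - 4207 = \left(-30 + 28 \left(-8\right)\right) - 4207 = \left(-30 - 224\right) - 4207 = -254 - 4207 = -4461$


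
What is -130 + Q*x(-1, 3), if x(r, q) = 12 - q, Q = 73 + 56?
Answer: 1031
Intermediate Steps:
Q = 129
-130 + Q*x(-1, 3) = -130 + 129*(12 - 1*3) = -130 + 129*(12 - 3) = -130 + 129*9 = -130 + 1161 = 1031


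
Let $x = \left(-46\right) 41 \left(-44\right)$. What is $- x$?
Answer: $-82984$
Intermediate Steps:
$x = 82984$ ($x = \left(-1886\right) \left(-44\right) = 82984$)
$- x = \left(-1\right) 82984 = -82984$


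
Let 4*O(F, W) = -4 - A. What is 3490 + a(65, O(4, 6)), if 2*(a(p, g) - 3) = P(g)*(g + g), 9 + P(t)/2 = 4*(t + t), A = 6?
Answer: 3638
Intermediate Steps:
O(F, W) = -5/2 (O(F, W) = (-4 - 1*6)/4 = (-4 - 6)/4 = (¼)*(-10) = -5/2)
P(t) = -18 + 16*t (P(t) = -18 + 2*(4*(t + t)) = -18 + 2*(4*(2*t)) = -18 + 2*(8*t) = -18 + 16*t)
a(p, g) = 3 + g*(-18 + 16*g) (a(p, g) = 3 + ((-18 + 16*g)*(g + g))/2 = 3 + ((-18 + 16*g)*(2*g))/2 = 3 + (2*g*(-18 + 16*g))/2 = 3 + g*(-18 + 16*g))
3490 + a(65, O(4, 6)) = 3490 + (3 + 2*(-5/2)*(-9 + 8*(-5/2))) = 3490 + (3 + 2*(-5/2)*(-9 - 20)) = 3490 + (3 + 2*(-5/2)*(-29)) = 3490 + (3 + 145) = 3490 + 148 = 3638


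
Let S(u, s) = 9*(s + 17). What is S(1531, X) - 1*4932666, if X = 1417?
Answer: -4919760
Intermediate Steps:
S(u, s) = 153 + 9*s (S(u, s) = 9*(17 + s) = 153 + 9*s)
S(1531, X) - 1*4932666 = (153 + 9*1417) - 1*4932666 = (153 + 12753) - 4932666 = 12906 - 4932666 = -4919760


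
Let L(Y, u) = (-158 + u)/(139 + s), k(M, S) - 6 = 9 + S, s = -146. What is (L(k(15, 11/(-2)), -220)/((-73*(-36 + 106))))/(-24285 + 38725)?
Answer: -27/36894200 ≈ -7.3182e-7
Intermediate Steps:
k(M, S) = 15 + S (k(M, S) = 6 + (9 + S) = 15 + S)
L(Y, u) = 158/7 - u/7 (L(Y, u) = (-158 + u)/(139 - 146) = (-158 + u)/(-7) = (-158 + u)*(-1/7) = 158/7 - u/7)
(L(k(15, 11/(-2)), -220)/((-73*(-36 + 106))))/(-24285 + 38725) = ((158/7 - 1/7*(-220))/((-73*(-36 + 106))))/(-24285 + 38725) = ((158/7 + 220/7)/((-73*70)))/14440 = (54/(-5110))*(1/14440) = (54*(-1/5110))*(1/14440) = -27/2555*1/14440 = -27/36894200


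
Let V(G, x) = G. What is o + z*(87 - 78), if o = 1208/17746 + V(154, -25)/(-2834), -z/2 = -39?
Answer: 8826447429/12573041 ≈ 702.01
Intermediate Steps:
z = 78 (z = -2*(-39) = 78)
o = 172647/12573041 (o = 1208/17746 + 154/(-2834) = 1208*(1/17746) + 154*(-1/2834) = 604/8873 - 77/1417 = 172647/12573041 ≈ 0.013732)
o + z*(87 - 78) = 172647/12573041 + 78*(87 - 78) = 172647/12573041 + 78*9 = 172647/12573041 + 702 = 8826447429/12573041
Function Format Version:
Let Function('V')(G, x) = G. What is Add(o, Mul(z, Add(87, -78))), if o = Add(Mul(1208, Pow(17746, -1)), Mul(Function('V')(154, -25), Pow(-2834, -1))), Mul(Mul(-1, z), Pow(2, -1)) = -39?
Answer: Rational(8826447429, 12573041) ≈ 702.01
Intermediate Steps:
z = 78 (z = Mul(-2, -39) = 78)
o = Rational(172647, 12573041) (o = Add(Mul(1208, Pow(17746, -1)), Mul(154, Pow(-2834, -1))) = Add(Mul(1208, Rational(1, 17746)), Mul(154, Rational(-1, 2834))) = Add(Rational(604, 8873), Rational(-77, 1417)) = Rational(172647, 12573041) ≈ 0.013732)
Add(o, Mul(z, Add(87, -78))) = Add(Rational(172647, 12573041), Mul(78, Add(87, -78))) = Add(Rational(172647, 12573041), Mul(78, 9)) = Add(Rational(172647, 12573041), 702) = Rational(8826447429, 12573041)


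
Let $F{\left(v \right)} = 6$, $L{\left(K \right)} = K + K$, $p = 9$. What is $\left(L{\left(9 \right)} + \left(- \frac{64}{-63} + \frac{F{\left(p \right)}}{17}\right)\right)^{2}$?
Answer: $\frac{430313536}{1147041} \approx 375.15$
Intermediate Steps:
$L{\left(K \right)} = 2 K$
$\left(L{\left(9 \right)} + \left(- \frac{64}{-63} + \frac{F{\left(p \right)}}{17}\right)\right)^{2} = \left(2 \cdot 9 + \left(- \frac{64}{-63} + \frac{6}{17}\right)\right)^{2} = \left(18 + \left(\left(-64\right) \left(- \frac{1}{63}\right) + 6 \cdot \frac{1}{17}\right)\right)^{2} = \left(18 + \left(\frac{64}{63} + \frac{6}{17}\right)\right)^{2} = \left(18 + \frac{1466}{1071}\right)^{2} = \left(\frac{20744}{1071}\right)^{2} = \frac{430313536}{1147041}$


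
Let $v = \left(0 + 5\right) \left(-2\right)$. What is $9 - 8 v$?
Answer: $89$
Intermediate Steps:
$v = -10$ ($v = 5 \left(-2\right) = -10$)
$9 - 8 v = 9 - -80 = 9 + 80 = 89$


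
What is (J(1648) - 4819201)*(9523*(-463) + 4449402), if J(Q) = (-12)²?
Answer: -193981501421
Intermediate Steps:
J(Q) = 144
(J(1648) - 4819201)*(9523*(-463) + 4449402) = (144 - 4819201)*(9523*(-463) + 4449402) = -4819057*(-4409149 + 4449402) = -4819057*40253 = -193981501421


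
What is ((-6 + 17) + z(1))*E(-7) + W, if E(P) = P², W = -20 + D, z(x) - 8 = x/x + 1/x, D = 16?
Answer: 1025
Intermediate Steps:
z(x) = 9 + 1/x (z(x) = 8 + (x/x + 1/x) = 8 + (1 + 1/x) = 9 + 1/x)
W = -4 (W = -20 + 16 = -4)
((-6 + 17) + z(1))*E(-7) + W = ((-6 + 17) + (9 + 1/1))*(-7)² - 4 = (11 + (9 + 1))*49 - 4 = (11 + 10)*49 - 4 = 21*49 - 4 = 1029 - 4 = 1025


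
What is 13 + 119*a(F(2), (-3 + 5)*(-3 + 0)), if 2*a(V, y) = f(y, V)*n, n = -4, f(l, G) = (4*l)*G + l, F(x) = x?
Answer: 12865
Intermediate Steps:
f(l, G) = l + 4*G*l (f(l, G) = 4*G*l + l = l + 4*G*l)
a(V, y) = -2*y*(1 + 4*V) (a(V, y) = ((y*(1 + 4*V))*(-4))/2 = (-4*y*(1 + 4*V))/2 = -2*y*(1 + 4*V))
13 + 119*a(F(2), (-3 + 5)*(-3 + 0)) = 13 + 119*(-2*(-3 + 5)*(-3 + 0)*(1 + 4*2)) = 13 + 119*(-2*2*(-3)*(1 + 8)) = 13 + 119*(-2*(-6)*9) = 13 + 119*108 = 13 + 12852 = 12865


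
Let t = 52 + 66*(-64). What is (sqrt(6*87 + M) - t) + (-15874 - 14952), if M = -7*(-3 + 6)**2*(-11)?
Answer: -26654 + 9*sqrt(15) ≈ -26619.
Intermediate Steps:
M = 693 (M = -7*3**2*(-11) = -7*9*(-11) = -63*(-11) = 693)
t = -4172 (t = 52 - 4224 = -4172)
(sqrt(6*87 + M) - t) + (-15874 - 14952) = (sqrt(6*87 + 693) - 1*(-4172)) + (-15874 - 14952) = (sqrt(522 + 693) + 4172) - 30826 = (sqrt(1215) + 4172) - 30826 = (9*sqrt(15) + 4172) - 30826 = (4172 + 9*sqrt(15)) - 30826 = -26654 + 9*sqrt(15)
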